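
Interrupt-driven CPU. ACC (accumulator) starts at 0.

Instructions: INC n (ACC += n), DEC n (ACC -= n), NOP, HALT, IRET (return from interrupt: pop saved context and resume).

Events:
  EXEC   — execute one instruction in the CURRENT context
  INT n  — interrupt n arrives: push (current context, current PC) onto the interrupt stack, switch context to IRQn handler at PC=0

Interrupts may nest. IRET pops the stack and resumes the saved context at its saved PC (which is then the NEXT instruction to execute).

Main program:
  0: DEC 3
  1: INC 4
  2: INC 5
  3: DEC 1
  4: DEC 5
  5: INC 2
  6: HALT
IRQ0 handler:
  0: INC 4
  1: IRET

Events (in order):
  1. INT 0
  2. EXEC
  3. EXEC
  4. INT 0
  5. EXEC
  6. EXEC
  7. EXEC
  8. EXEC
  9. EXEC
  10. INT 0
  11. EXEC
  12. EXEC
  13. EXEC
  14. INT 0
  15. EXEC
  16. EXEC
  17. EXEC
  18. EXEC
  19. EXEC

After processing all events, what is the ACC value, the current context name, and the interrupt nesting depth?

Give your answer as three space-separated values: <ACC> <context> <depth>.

Event 1 (INT 0): INT 0 arrives: push (MAIN, PC=0), enter IRQ0 at PC=0 (depth now 1)
Event 2 (EXEC): [IRQ0] PC=0: INC 4 -> ACC=4
Event 3 (EXEC): [IRQ0] PC=1: IRET -> resume MAIN at PC=0 (depth now 0)
Event 4 (INT 0): INT 0 arrives: push (MAIN, PC=0), enter IRQ0 at PC=0 (depth now 1)
Event 5 (EXEC): [IRQ0] PC=0: INC 4 -> ACC=8
Event 6 (EXEC): [IRQ0] PC=1: IRET -> resume MAIN at PC=0 (depth now 0)
Event 7 (EXEC): [MAIN] PC=0: DEC 3 -> ACC=5
Event 8 (EXEC): [MAIN] PC=1: INC 4 -> ACC=9
Event 9 (EXEC): [MAIN] PC=2: INC 5 -> ACC=14
Event 10 (INT 0): INT 0 arrives: push (MAIN, PC=3), enter IRQ0 at PC=0 (depth now 1)
Event 11 (EXEC): [IRQ0] PC=0: INC 4 -> ACC=18
Event 12 (EXEC): [IRQ0] PC=1: IRET -> resume MAIN at PC=3 (depth now 0)
Event 13 (EXEC): [MAIN] PC=3: DEC 1 -> ACC=17
Event 14 (INT 0): INT 0 arrives: push (MAIN, PC=4), enter IRQ0 at PC=0 (depth now 1)
Event 15 (EXEC): [IRQ0] PC=0: INC 4 -> ACC=21
Event 16 (EXEC): [IRQ0] PC=1: IRET -> resume MAIN at PC=4 (depth now 0)
Event 17 (EXEC): [MAIN] PC=4: DEC 5 -> ACC=16
Event 18 (EXEC): [MAIN] PC=5: INC 2 -> ACC=18
Event 19 (EXEC): [MAIN] PC=6: HALT

Answer: 18 MAIN 0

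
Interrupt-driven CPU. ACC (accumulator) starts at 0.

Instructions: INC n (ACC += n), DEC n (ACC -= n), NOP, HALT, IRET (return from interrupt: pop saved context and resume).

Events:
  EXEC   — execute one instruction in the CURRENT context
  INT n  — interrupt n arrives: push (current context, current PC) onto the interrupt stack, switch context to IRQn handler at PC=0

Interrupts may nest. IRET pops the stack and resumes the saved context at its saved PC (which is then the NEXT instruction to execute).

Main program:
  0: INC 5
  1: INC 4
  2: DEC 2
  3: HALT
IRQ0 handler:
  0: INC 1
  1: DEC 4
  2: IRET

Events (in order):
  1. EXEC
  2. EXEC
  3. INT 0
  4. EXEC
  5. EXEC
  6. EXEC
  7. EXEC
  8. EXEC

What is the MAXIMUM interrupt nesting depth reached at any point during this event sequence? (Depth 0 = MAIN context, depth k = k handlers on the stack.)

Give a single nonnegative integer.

Answer: 1

Derivation:
Event 1 (EXEC): [MAIN] PC=0: INC 5 -> ACC=5 [depth=0]
Event 2 (EXEC): [MAIN] PC=1: INC 4 -> ACC=9 [depth=0]
Event 3 (INT 0): INT 0 arrives: push (MAIN, PC=2), enter IRQ0 at PC=0 (depth now 1) [depth=1]
Event 4 (EXEC): [IRQ0] PC=0: INC 1 -> ACC=10 [depth=1]
Event 5 (EXEC): [IRQ0] PC=1: DEC 4 -> ACC=6 [depth=1]
Event 6 (EXEC): [IRQ0] PC=2: IRET -> resume MAIN at PC=2 (depth now 0) [depth=0]
Event 7 (EXEC): [MAIN] PC=2: DEC 2 -> ACC=4 [depth=0]
Event 8 (EXEC): [MAIN] PC=3: HALT [depth=0]
Max depth observed: 1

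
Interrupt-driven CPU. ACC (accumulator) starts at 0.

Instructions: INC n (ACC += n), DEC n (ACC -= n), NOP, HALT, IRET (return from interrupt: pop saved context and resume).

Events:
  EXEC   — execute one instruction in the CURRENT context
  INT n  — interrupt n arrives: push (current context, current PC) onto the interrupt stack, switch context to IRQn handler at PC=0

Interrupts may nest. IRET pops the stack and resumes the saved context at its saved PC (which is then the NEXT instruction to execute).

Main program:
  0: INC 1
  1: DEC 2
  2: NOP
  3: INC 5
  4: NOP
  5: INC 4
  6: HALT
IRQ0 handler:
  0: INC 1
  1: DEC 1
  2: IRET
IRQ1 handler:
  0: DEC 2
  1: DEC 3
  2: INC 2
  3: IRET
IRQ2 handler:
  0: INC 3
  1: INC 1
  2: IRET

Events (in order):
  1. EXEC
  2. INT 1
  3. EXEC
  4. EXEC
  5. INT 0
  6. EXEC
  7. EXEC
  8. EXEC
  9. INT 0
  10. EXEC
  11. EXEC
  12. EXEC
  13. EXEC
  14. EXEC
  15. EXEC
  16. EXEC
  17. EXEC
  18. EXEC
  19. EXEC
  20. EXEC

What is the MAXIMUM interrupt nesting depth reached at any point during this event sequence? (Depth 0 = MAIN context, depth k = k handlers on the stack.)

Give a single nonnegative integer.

Answer: 2

Derivation:
Event 1 (EXEC): [MAIN] PC=0: INC 1 -> ACC=1 [depth=0]
Event 2 (INT 1): INT 1 arrives: push (MAIN, PC=1), enter IRQ1 at PC=0 (depth now 1) [depth=1]
Event 3 (EXEC): [IRQ1] PC=0: DEC 2 -> ACC=-1 [depth=1]
Event 4 (EXEC): [IRQ1] PC=1: DEC 3 -> ACC=-4 [depth=1]
Event 5 (INT 0): INT 0 arrives: push (IRQ1, PC=2), enter IRQ0 at PC=0 (depth now 2) [depth=2]
Event 6 (EXEC): [IRQ0] PC=0: INC 1 -> ACC=-3 [depth=2]
Event 7 (EXEC): [IRQ0] PC=1: DEC 1 -> ACC=-4 [depth=2]
Event 8 (EXEC): [IRQ0] PC=2: IRET -> resume IRQ1 at PC=2 (depth now 1) [depth=1]
Event 9 (INT 0): INT 0 arrives: push (IRQ1, PC=2), enter IRQ0 at PC=0 (depth now 2) [depth=2]
Event 10 (EXEC): [IRQ0] PC=0: INC 1 -> ACC=-3 [depth=2]
Event 11 (EXEC): [IRQ0] PC=1: DEC 1 -> ACC=-4 [depth=2]
Event 12 (EXEC): [IRQ0] PC=2: IRET -> resume IRQ1 at PC=2 (depth now 1) [depth=1]
Event 13 (EXEC): [IRQ1] PC=2: INC 2 -> ACC=-2 [depth=1]
Event 14 (EXEC): [IRQ1] PC=3: IRET -> resume MAIN at PC=1 (depth now 0) [depth=0]
Event 15 (EXEC): [MAIN] PC=1: DEC 2 -> ACC=-4 [depth=0]
Event 16 (EXEC): [MAIN] PC=2: NOP [depth=0]
Event 17 (EXEC): [MAIN] PC=3: INC 5 -> ACC=1 [depth=0]
Event 18 (EXEC): [MAIN] PC=4: NOP [depth=0]
Event 19 (EXEC): [MAIN] PC=5: INC 4 -> ACC=5 [depth=0]
Event 20 (EXEC): [MAIN] PC=6: HALT [depth=0]
Max depth observed: 2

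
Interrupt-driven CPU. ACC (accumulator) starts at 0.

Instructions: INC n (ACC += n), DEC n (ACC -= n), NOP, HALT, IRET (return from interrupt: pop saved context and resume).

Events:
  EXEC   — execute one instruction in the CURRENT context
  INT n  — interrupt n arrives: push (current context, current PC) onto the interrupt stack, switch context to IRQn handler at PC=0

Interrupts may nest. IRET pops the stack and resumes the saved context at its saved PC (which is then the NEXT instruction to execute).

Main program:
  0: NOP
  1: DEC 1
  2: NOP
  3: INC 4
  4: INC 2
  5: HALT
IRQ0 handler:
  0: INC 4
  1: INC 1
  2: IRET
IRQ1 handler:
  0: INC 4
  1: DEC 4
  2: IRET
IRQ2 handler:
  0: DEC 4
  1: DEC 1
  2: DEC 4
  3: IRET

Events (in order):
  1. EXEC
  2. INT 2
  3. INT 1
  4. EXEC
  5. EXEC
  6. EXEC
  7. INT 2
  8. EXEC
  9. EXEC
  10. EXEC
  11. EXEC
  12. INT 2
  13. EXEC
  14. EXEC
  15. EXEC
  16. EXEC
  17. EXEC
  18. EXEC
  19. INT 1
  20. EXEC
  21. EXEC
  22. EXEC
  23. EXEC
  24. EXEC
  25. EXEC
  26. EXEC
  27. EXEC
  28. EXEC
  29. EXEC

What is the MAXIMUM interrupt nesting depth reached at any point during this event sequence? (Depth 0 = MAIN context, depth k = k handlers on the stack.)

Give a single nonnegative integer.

Answer: 2

Derivation:
Event 1 (EXEC): [MAIN] PC=0: NOP [depth=0]
Event 2 (INT 2): INT 2 arrives: push (MAIN, PC=1), enter IRQ2 at PC=0 (depth now 1) [depth=1]
Event 3 (INT 1): INT 1 arrives: push (IRQ2, PC=0), enter IRQ1 at PC=0 (depth now 2) [depth=2]
Event 4 (EXEC): [IRQ1] PC=0: INC 4 -> ACC=4 [depth=2]
Event 5 (EXEC): [IRQ1] PC=1: DEC 4 -> ACC=0 [depth=2]
Event 6 (EXEC): [IRQ1] PC=2: IRET -> resume IRQ2 at PC=0 (depth now 1) [depth=1]
Event 7 (INT 2): INT 2 arrives: push (IRQ2, PC=0), enter IRQ2 at PC=0 (depth now 2) [depth=2]
Event 8 (EXEC): [IRQ2] PC=0: DEC 4 -> ACC=-4 [depth=2]
Event 9 (EXEC): [IRQ2] PC=1: DEC 1 -> ACC=-5 [depth=2]
Event 10 (EXEC): [IRQ2] PC=2: DEC 4 -> ACC=-9 [depth=2]
Event 11 (EXEC): [IRQ2] PC=3: IRET -> resume IRQ2 at PC=0 (depth now 1) [depth=1]
Event 12 (INT 2): INT 2 arrives: push (IRQ2, PC=0), enter IRQ2 at PC=0 (depth now 2) [depth=2]
Event 13 (EXEC): [IRQ2] PC=0: DEC 4 -> ACC=-13 [depth=2]
Event 14 (EXEC): [IRQ2] PC=1: DEC 1 -> ACC=-14 [depth=2]
Event 15 (EXEC): [IRQ2] PC=2: DEC 4 -> ACC=-18 [depth=2]
Event 16 (EXEC): [IRQ2] PC=3: IRET -> resume IRQ2 at PC=0 (depth now 1) [depth=1]
Event 17 (EXEC): [IRQ2] PC=0: DEC 4 -> ACC=-22 [depth=1]
Event 18 (EXEC): [IRQ2] PC=1: DEC 1 -> ACC=-23 [depth=1]
Event 19 (INT 1): INT 1 arrives: push (IRQ2, PC=2), enter IRQ1 at PC=0 (depth now 2) [depth=2]
Event 20 (EXEC): [IRQ1] PC=0: INC 4 -> ACC=-19 [depth=2]
Event 21 (EXEC): [IRQ1] PC=1: DEC 4 -> ACC=-23 [depth=2]
Event 22 (EXEC): [IRQ1] PC=2: IRET -> resume IRQ2 at PC=2 (depth now 1) [depth=1]
Event 23 (EXEC): [IRQ2] PC=2: DEC 4 -> ACC=-27 [depth=1]
Event 24 (EXEC): [IRQ2] PC=3: IRET -> resume MAIN at PC=1 (depth now 0) [depth=0]
Event 25 (EXEC): [MAIN] PC=1: DEC 1 -> ACC=-28 [depth=0]
Event 26 (EXEC): [MAIN] PC=2: NOP [depth=0]
Event 27 (EXEC): [MAIN] PC=3: INC 4 -> ACC=-24 [depth=0]
Event 28 (EXEC): [MAIN] PC=4: INC 2 -> ACC=-22 [depth=0]
Event 29 (EXEC): [MAIN] PC=5: HALT [depth=0]
Max depth observed: 2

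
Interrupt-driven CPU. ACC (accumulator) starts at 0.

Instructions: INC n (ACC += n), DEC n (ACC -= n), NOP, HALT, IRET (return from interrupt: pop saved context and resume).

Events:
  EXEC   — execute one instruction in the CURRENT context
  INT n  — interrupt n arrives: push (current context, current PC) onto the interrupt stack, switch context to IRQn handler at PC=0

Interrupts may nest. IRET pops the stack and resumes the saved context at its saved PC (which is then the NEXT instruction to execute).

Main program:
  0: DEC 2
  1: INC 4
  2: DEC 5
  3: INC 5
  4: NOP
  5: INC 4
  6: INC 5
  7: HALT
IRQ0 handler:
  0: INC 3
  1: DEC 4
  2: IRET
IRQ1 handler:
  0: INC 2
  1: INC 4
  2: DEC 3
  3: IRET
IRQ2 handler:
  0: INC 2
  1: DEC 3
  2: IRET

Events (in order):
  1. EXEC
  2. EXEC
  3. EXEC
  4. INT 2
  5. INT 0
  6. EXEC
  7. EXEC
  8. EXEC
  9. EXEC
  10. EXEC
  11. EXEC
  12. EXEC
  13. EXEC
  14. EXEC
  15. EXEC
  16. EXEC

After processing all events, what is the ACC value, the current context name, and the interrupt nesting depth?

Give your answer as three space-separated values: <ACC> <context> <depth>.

Answer: 9 MAIN 0

Derivation:
Event 1 (EXEC): [MAIN] PC=0: DEC 2 -> ACC=-2
Event 2 (EXEC): [MAIN] PC=1: INC 4 -> ACC=2
Event 3 (EXEC): [MAIN] PC=2: DEC 5 -> ACC=-3
Event 4 (INT 2): INT 2 arrives: push (MAIN, PC=3), enter IRQ2 at PC=0 (depth now 1)
Event 5 (INT 0): INT 0 arrives: push (IRQ2, PC=0), enter IRQ0 at PC=0 (depth now 2)
Event 6 (EXEC): [IRQ0] PC=0: INC 3 -> ACC=0
Event 7 (EXEC): [IRQ0] PC=1: DEC 4 -> ACC=-4
Event 8 (EXEC): [IRQ0] PC=2: IRET -> resume IRQ2 at PC=0 (depth now 1)
Event 9 (EXEC): [IRQ2] PC=0: INC 2 -> ACC=-2
Event 10 (EXEC): [IRQ2] PC=1: DEC 3 -> ACC=-5
Event 11 (EXEC): [IRQ2] PC=2: IRET -> resume MAIN at PC=3 (depth now 0)
Event 12 (EXEC): [MAIN] PC=3: INC 5 -> ACC=0
Event 13 (EXEC): [MAIN] PC=4: NOP
Event 14 (EXEC): [MAIN] PC=5: INC 4 -> ACC=4
Event 15 (EXEC): [MAIN] PC=6: INC 5 -> ACC=9
Event 16 (EXEC): [MAIN] PC=7: HALT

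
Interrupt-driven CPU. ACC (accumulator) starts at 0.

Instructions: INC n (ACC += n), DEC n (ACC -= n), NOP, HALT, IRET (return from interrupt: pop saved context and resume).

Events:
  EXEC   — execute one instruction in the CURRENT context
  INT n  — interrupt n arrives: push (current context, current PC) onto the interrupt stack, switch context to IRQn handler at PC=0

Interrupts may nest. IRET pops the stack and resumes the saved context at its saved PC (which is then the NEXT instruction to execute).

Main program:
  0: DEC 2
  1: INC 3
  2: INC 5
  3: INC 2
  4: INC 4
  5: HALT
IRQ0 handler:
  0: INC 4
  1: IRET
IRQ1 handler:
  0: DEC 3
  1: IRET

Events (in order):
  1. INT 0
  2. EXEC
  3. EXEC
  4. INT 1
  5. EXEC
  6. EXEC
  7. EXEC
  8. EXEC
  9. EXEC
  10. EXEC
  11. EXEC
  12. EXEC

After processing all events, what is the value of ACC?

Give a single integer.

Answer: 13

Derivation:
Event 1 (INT 0): INT 0 arrives: push (MAIN, PC=0), enter IRQ0 at PC=0 (depth now 1)
Event 2 (EXEC): [IRQ0] PC=0: INC 4 -> ACC=4
Event 3 (EXEC): [IRQ0] PC=1: IRET -> resume MAIN at PC=0 (depth now 0)
Event 4 (INT 1): INT 1 arrives: push (MAIN, PC=0), enter IRQ1 at PC=0 (depth now 1)
Event 5 (EXEC): [IRQ1] PC=0: DEC 3 -> ACC=1
Event 6 (EXEC): [IRQ1] PC=1: IRET -> resume MAIN at PC=0 (depth now 0)
Event 7 (EXEC): [MAIN] PC=0: DEC 2 -> ACC=-1
Event 8 (EXEC): [MAIN] PC=1: INC 3 -> ACC=2
Event 9 (EXEC): [MAIN] PC=2: INC 5 -> ACC=7
Event 10 (EXEC): [MAIN] PC=3: INC 2 -> ACC=9
Event 11 (EXEC): [MAIN] PC=4: INC 4 -> ACC=13
Event 12 (EXEC): [MAIN] PC=5: HALT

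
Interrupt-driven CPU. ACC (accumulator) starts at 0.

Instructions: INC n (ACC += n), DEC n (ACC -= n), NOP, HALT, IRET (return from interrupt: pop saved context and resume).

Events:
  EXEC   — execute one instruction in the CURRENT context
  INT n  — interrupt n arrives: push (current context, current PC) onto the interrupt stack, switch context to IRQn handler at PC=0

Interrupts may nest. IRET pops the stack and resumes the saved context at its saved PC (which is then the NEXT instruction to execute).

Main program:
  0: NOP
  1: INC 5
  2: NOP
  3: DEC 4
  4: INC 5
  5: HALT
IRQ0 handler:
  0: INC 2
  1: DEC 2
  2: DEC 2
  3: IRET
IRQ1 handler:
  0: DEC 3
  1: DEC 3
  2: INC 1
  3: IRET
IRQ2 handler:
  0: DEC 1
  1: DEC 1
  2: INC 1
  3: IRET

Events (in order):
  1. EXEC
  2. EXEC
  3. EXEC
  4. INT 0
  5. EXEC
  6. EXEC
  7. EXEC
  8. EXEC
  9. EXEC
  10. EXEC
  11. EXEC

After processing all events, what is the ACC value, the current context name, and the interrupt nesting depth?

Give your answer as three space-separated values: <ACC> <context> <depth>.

Answer: 4 MAIN 0

Derivation:
Event 1 (EXEC): [MAIN] PC=0: NOP
Event 2 (EXEC): [MAIN] PC=1: INC 5 -> ACC=5
Event 3 (EXEC): [MAIN] PC=2: NOP
Event 4 (INT 0): INT 0 arrives: push (MAIN, PC=3), enter IRQ0 at PC=0 (depth now 1)
Event 5 (EXEC): [IRQ0] PC=0: INC 2 -> ACC=7
Event 6 (EXEC): [IRQ0] PC=1: DEC 2 -> ACC=5
Event 7 (EXEC): [IRQ0] PC=2: DEC 2 -> ACC=3
Event 8 (EXEC): [IRQ0] PC=3: IRET -> resume MAIN at PC=3 (depth now 0)
Event 9 (EXEC): [MAIN] PC=3: DEC 4 -> ACC=-1
Event 10 (EXEC): [MAIN] PC=4: INC 5 -> ACC=4
Event 11 (EXEC): [MAIN] PC=5: HALT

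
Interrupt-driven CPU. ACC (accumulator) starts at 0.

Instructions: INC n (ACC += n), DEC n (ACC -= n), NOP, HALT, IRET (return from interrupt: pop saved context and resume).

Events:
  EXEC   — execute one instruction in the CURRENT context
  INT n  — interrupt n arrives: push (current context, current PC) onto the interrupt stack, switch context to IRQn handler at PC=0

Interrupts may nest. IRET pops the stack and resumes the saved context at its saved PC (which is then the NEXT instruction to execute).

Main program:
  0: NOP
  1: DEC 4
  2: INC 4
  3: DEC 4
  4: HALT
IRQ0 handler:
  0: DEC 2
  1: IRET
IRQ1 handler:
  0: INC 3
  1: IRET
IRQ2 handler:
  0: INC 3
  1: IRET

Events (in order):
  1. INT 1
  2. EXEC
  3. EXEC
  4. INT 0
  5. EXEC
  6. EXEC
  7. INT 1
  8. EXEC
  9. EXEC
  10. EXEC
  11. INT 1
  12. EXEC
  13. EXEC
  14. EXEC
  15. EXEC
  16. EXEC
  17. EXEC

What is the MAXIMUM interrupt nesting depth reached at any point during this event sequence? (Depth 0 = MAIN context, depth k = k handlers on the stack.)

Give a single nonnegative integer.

Event 1 (INT 1): INT 1 arrives: push (MAIN, PC=0), enter IRQ1 at PC=0 (depth now 1) [depth=1]
Event 2 (EXEC): [IRQ1] PC=0: INC 3 -> ACC=3 [depth=1]
Event 3 (EXEC): [IRQ1] PC=1: IRET -> resume MAIN at PC=0 (depth now 0) [depth=0]
Event 4 (INT 0): INT 0 arrives: push (MAIN, PC=0), enter IRQ0 at PC=0 (depth now 1) [depth=1]
Event 5 (EXEC): [IRQ0] PC=0: DEC 2 -> ACC=1 [depth=1]
Event 6 (EXEC): [IRQ0] PC=1: IRET -> resume MAIN at PC=0 (depth now 0) [depth=0]
Event 7 (INT 1): INT 1 arrives: push (MAIN, PC=0), enter IRQ1 at PC=0 (depth now 1) [depth=1]
Event 8 (EXEC): [IRQ1] PC=0: INC 3 -> ACC=4 [depth=1]
Event 9 (EXEC): [IRQ1] PC=1: IRET -> resume MAIN at PC=0 (depth now 0) [depth=0]
Event 10 (EXEC): [MAIN] PC=0: NOP [depth=0]
Event 11 (INT 1): INT 1 arrives: push (MAIN, PC=1), enter IRQ1 at PC=0 (depth now 1) [depth=1]
Event 12 (EXEC): [IRQ1] PC=0: INC 3 -> ACC=7 [depth=1]
Event 13 (EXEC): [IRQ1] PC=1: IRET -> resume MAIN at PC=1 (depth now 0) [depth=0]
Event 14 (EXEC): [MAIN] PC=1: DEC 4 -> ACC=3 [depth=0]
Event 15 (EXEC): [MAIN] PC=2: INC 4 -> ACC=7 [depth=0]
Event 16 (EXEC): [MAIN] PC=3: DEC 4 -> ACC=3 [depth=0]
Event 17 (EXEC): [MAIN] PC=4: HALT [depth=0]
Max depth observed: 1

Answer: 1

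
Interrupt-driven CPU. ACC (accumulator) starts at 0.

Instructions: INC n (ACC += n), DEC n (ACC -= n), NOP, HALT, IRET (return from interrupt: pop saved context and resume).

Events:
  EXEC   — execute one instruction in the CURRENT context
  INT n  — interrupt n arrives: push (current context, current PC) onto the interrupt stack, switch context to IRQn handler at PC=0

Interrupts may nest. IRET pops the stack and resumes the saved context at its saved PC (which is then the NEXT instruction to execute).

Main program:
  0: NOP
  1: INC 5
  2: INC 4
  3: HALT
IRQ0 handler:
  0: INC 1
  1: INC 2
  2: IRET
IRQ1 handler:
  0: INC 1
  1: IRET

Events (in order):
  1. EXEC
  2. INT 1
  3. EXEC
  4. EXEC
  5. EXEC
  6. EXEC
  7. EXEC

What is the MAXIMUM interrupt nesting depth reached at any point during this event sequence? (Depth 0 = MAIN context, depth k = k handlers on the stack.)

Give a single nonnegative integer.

Event 1 (EXEC): [MAIN] PC=0: NOP [depth=0]
Event 2 (INT 1): INT 1 arrives: push (MAIN, PC=1), enter IRQ1 at PC=0 (depth now 1) [depth=1]
Event 3 (EXEC): [IRQ1] PC=0: INC 1 -> ACC=1 [depth=1]
Event 4 (EXEC): [IRQ1] PC=1: IRET -> resume MAIN at PC=1 (depth now 0) [depth=0]
Event 5 (EXEC): [MAIN] PC=1: INC 5 -> ACC=6 [depth=0]
Event 6 (EXEC): [MAIN] PC=2: INC 4 -> ACC=10 [depth=0]
Event 7 (EXEC): [MAIN] PC=3: HALT [depth=0]
Max depth observed: 1

Answer: 1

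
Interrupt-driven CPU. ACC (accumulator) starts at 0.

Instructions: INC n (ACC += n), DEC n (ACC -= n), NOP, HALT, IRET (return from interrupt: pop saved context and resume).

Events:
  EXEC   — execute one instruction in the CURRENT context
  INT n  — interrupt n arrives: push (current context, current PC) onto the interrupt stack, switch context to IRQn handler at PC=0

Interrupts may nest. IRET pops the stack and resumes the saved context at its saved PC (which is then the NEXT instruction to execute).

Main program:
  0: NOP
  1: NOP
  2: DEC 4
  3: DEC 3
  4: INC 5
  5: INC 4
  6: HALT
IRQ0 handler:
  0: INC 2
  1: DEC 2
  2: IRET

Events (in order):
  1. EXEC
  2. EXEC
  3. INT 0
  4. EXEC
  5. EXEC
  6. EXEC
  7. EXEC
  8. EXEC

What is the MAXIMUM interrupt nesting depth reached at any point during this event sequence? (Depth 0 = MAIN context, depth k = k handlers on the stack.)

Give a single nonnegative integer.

Answer: 1

Derivation:
Event 1 (EXEC): [MAIN] PC=0: NOP [depth=0]
Event 2 (EXEC): [MAIN] PC=1: NOP [depth=0]
Event 3 (INT 0): INT 0 arrives: push (MAIN, PC=2), enter IRQ0 at PC=0 (depth now 1) [depth=1]
Event 4 (EXEC): [IRQ0] PC=0: INC 2 -> ACC=2 [depth=1]
Event 5 (EXEC): [IRQ0] PC=1: DEC 2 -> ACC=0 [depth=1]
Event 6 (EXEC): [IRQ0] PC=2: IRET -> resume MAIN at PC=2 (depth now 0) [depth=0]
Event 7 (EXEC): [MAIN] PC=2: DEC 4 -> ACC=-4 [depth=0]
Event 8 (EXEC): [MAIN] PC=3: DEC 3 -> ACC=-7 [depth=0]
Max depth observed: 1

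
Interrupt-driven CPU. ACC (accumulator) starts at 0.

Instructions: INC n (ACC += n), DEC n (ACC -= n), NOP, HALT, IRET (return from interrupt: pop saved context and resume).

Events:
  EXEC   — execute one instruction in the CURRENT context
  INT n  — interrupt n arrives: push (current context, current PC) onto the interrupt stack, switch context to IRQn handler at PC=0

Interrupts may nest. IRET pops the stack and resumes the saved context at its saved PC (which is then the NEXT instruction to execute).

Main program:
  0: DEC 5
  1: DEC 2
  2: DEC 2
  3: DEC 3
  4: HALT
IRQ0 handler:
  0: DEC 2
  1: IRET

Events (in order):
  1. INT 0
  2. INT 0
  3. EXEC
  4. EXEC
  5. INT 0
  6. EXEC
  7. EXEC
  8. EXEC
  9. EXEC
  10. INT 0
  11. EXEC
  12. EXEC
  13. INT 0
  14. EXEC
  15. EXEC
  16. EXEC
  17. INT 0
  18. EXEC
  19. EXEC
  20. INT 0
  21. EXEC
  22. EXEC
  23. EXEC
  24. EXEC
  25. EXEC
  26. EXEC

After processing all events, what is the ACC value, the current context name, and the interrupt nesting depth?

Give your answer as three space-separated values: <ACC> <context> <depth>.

Event 1 (INT 0): INT 0 arrives: push (MAIN, PC=0), enter IRQ0 at PC=0 (depth now 1)
Event 2 (INT 0): INT 0 arrives: push (IRQ0, PC=0), enter IRQ0 at PC=0 (depth now 2)
Event 3 (EXEC): [IRQ0] PC=0: DEC 2 -> ACC=-2
Event 4 (EXEC): [IRQ0] PC=1: IRET -> resume IRQ0 at PC=0 (depth now 1)
Event 5 (INT 0): INT 0 arrives: push (IRQ0, PC=0), enter IRQ0 at PC=0 (depth now 2)
Event 6 (EXEC): [IRQ0] PC=0: DEC 2 -> ACC=-4
Event 7 (EXEC): [IRQ0] PC=1: IRET -> resume IRQ0 at PC=0 (depth now 1)
Event 8 (EXEC): [IRQ0] PC=0: DEC 2 -> ACC=-6
Event 9 (EXEC): [IRQ0] PC=1: IRET -> resume MAIN at PC=0 (depth now 0)
Event 10 (INT 0): INT 0 arrives: push (MAIN, PC=0), enter IRQ0 at PC=0 (depth now 1)
Event 11 (EXEC): [IRQ0] PC=0: DEC 2 -> ACC=-8
Event 12 (EXEC): [IRQ0] PC=1: IRET -> resume MAIN at PC=0 (depth now 0)
Event 13 (INT 0): INT 0 arrives: push (MAIN, PC=0), enter IRQ0 at PC=0 (depth now 1)
Event 14 (EXEC): [IRQ0] PC=0: DEC 2 -> ACC=-10
Event 15 (EXEC): [IRQ0] PC=1: IRET -> resume MAIN at PC=0 (depth now 0)
Event 16 (EXEC): [MAIN] PC=0: DEC 5 -> ACC=-15
Event 17 (INT 0): INT 0 arrives: push (MAIN, PC=1), enter IRQ0 at PC=0 (depth now 1)
Event 18 (EXEC): [IRQ0] PC=0: DEC 2 -> ACC=-17
Event 19 (EXEC): [IRQ0] PC=1: IRET -> resume MAIN at PC=1 (depth now 0)
Event 20 (INT 0): INT 0 arrives: push (MAIN, PC=1), enter IRQ0 at PC=0 (depth now 1)
Event 21 (EXEC): [IRQ0] PC=0: DEC 2 -> ACC=-19
Event 22 (EXEC): [IRQ0] PC=1: IRET -> resume MAIN at PC=1 (depth now 0)
Event 23 (EXEC): [MAIN] PC=1: DEC 2 -> ACC=-21
Event 24 (EXEC): [MAIN] PC=2: DEC 2 -> ACC=-23
Event 25 (EXEC): [MAIN] PC=3: DEC 3 -> ACC=-26
Event 26 (EXEC): [MAIN] PC=4: HALT

Answer: -26 MAIN 0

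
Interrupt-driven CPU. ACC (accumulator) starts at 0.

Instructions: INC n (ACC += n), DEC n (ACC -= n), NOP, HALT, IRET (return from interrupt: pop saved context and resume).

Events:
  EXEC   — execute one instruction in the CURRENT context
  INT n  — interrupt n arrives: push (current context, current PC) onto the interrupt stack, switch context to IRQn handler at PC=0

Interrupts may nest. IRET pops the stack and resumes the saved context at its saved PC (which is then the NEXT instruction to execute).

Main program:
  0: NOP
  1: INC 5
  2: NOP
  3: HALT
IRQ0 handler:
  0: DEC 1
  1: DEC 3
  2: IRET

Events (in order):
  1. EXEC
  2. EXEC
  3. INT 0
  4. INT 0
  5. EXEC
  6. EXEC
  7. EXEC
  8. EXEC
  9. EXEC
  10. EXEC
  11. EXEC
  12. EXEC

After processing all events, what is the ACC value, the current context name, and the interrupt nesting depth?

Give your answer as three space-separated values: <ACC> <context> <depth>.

Answer: -3 MAIN 0

Derivation:
Event 1 (EXEC): [MAIN] PC=0: NOP
Event 2 (EXEC): [MAIN] PC=1: INC 5 -> ACC=5
Event 3 (INT 0): INT 0 arrives: push (MAIN, PC=2), enter IRQ0 at PC=0 (depth now 1)
Event 4 (INT 0): INT 0 arrives: push (IRQ0, PC=0), enter IRQ0 at PC=0 (depth now 2)
Event 5 (EXEC): [IRQ0] PC=0: DEC 1 -> ACC=4
Event 6 (EXEC): [IRQ0] PC=1: DEC 3 -> ACC=1
Event 7 (EXEC): [IRQ0] PC=2: IRET -> resume IRQ0 at PC=0 (depth now 1)
Event 8 (EXEC): [IRQ0] PC=0: DEC 1 -> ACC=0
Event 9 (EXEC): [IRQ0] PC=1: DEC 3 -> ACC=-3
Event 10 (EXEC): [IRQ0] PC=2: IRET -> resume MAIN at PC=2 (depth now 0)
Event 11 (EXEC): [MAIN] PC=2: NOP
Event 12 (EXEC): [MAIN] PC=3: HALT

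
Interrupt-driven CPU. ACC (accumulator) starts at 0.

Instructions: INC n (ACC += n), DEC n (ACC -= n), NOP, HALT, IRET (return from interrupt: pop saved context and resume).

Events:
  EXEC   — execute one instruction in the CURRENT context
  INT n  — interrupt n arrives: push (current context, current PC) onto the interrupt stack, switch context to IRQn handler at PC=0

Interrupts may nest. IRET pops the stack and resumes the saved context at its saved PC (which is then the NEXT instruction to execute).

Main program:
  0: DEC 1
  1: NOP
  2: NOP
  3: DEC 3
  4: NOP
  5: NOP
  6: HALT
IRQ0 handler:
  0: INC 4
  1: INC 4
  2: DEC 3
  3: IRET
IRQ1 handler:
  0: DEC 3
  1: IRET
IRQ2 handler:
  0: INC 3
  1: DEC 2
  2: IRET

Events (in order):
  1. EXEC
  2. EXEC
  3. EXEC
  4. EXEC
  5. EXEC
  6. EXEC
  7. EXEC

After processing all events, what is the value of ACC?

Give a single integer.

Event 1 (EXEC): [MAIN] PC=0: DEC 1 -> ACC=-1
Event 2 (EXEC): [MAIN] PC=1: NOP
Event 3 (EXEC): [MAIN] PC=2: NOP
Event 4 (EXEC): [MAIN] PC=3: DEC 3 -> ACC=-4
Event 5 (EXEC): [MAIN] PC=4: NOP
Event 6 (EXEC): [MAIN] PC=5: NOP
Event 7 (EXEC): [MAIN] PC=6: HALT

Answer: -4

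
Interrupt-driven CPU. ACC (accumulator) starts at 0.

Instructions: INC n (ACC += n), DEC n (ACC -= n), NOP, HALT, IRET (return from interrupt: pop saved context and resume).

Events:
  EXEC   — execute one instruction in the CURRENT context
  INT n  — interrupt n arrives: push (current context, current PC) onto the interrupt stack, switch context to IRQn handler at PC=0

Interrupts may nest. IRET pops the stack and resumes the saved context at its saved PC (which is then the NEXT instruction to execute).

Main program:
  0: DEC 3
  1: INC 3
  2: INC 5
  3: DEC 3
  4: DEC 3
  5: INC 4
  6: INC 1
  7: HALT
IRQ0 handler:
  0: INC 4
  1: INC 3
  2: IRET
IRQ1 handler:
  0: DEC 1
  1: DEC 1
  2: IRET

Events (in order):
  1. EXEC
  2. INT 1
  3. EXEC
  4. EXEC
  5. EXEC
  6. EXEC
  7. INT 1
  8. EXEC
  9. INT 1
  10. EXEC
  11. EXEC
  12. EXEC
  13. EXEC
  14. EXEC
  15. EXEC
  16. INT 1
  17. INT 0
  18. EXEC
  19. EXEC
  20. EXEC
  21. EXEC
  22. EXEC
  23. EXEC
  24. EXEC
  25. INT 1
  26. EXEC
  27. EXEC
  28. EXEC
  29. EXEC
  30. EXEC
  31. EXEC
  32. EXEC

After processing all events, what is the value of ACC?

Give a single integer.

Answer: 1

Derivation:
Event 1 (EXEC): [MAIN] PC=0: DEC 3 -> ACC=-3
Event 2 (INT 1): INT 1 arrives: push (MAIN, PC=1), enter IRQ1 at PC=0 (depth now 1)
Event 3 (EXEC): [IRQ1] PC=0: DEC 1 -> ACC=-4
Event 4 (EXEC): [IRQ1] PC=1: DEC 1 -> ACC=-5
Event 5 (EXEC): [IRQ1] PC=2: IRET -> resume MAIN at PC=1 (depth now 0)
Event 6 (EXEC): [MAIN] PC=1: INC 3 -> ACC=-2
Event 7 (INT 1): INT 1 arrives: push (MAIN, PC=2), enter IRQ1 at PC=0 (depth now 1)
Event 8 (EXEC): [IRQ1] PC=0: DEC 1 -> ACC=-3
Event 9 (INT 1): INT 1 arrives: push (IRQ1, PC=1), enter IRQ1 at PC=0 (depth now 2)
Event 10 (EXEC): [IRQ1] PC=0: DEC 1 -> ACC=-4
Event 11 (EXEC): [IRQ1] PC=1: DEC 1 -> ACC=-5
Event 12 (EXEC): [IRQ1] PC=2: IRET -> resume IRQ1 at PC=1 (depth now 1)
Event 13 (EXEC): [IRQ1] PC=1: DEC 1 -> ACC=-6
Event 14 (EXEC): [IRQ1] PC=2: IRET -> resume MAIN at PC=2 (depth now 0)
Event 15 (EXEC): [MAIN] PC=2: INC 5 -> ACC=-1
Event 16 (INT 1): INT 1 arrives: push (MAIN, PC=3), enter IRQ1 at PC=0 (depth now 1)
Event 17 (INT 0): INT 0 arrives: push (IRQ1, PC=0), enter IRQ0 at PC=0 (depth now 2)
Event 18 (EXEC): [IRQ0] PC=0: INC 4 -> ACC=3
Event 19 (EXEC): [IRQ0] PC=1: INC 3 -> ACC=6
Event 20 (EXEC): [IRQ0] PC=2: IRET -> resume IRQ1 at PC=0 (depth now 1)
Event 21 (EXEC): [IRQ1] PC=0: DEC 1 -> ACC=5
Event 22 (EXEC): [IRQ1] PC=1: DEC 1 -> ACC=4
Event 23 (EXEC): [IRQ1] PC=2: IRET -> resume MAIN at PC=3 (depth now 0)
Event 24 (EXEC): [MAIN] PC=3: DEC 3 -> ACC=1
Event 25 (INT 1): INT 1 arrives: push (MAIN, PC=4), enter IRQ1 at PC=0 (depth now 1)
Event 26 (EXEC): [IRQ1] PC=0: DEC 1 -> ACC=0
Event 27 (EXEC): [IRQ1] PC=1: DEC 1 -> ACC=-1
Event 28 (EXEC): [IRQ1] PC=2: IRET -> resume MAIN at PC=4 (depth now 0)
Event 29 (EXEC): [MAIN] PC=4: DEC 3 -> ACC=-4
Event 30 (EXEC): [MAIN] PC=5: INC 4 -> ACC=0
Event 31 (EXEC): [MAIN] PC=6: INC 1 -> ACC=1
Event 32 (EXEC): [MAIN] PC=7: HALT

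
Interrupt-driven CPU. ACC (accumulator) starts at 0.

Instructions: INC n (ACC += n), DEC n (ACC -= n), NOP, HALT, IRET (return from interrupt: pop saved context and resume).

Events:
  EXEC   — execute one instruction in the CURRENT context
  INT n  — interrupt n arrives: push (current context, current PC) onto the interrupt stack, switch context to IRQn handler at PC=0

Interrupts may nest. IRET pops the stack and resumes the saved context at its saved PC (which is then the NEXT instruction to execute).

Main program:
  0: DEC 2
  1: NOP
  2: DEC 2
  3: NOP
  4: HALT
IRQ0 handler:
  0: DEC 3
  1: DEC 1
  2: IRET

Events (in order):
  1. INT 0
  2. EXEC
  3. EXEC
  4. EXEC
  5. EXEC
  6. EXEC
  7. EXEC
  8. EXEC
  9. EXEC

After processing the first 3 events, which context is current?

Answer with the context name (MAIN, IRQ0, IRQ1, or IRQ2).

Answer: IRQ0

Derivation:
Event 1 (INT 0): INT 0 arrives: push (MAIN, PC=0), enter IRQ0 at PC=0 (depth now 1)
Event 2 (EXEC): [IRQ0] PC=0: DEC 3 -> ACC=-3
Event 3 (EXEC): [IRQ0] PC=1: DEC 1 -> ACC=-4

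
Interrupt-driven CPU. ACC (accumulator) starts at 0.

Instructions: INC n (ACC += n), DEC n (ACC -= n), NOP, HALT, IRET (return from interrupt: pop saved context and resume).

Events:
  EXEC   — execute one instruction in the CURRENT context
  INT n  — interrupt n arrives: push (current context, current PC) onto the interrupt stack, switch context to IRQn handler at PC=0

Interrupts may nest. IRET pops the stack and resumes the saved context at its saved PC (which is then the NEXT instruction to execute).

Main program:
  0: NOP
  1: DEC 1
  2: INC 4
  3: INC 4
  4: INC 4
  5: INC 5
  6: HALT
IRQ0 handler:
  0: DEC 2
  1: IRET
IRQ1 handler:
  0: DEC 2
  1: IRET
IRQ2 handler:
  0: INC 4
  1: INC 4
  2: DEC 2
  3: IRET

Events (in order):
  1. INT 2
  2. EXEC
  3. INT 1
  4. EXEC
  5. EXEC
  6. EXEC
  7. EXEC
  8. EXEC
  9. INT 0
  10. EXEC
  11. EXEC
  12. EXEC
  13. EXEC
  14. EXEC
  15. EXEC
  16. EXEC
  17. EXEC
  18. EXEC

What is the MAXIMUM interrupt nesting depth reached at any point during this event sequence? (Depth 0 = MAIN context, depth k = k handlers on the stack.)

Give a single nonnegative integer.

Event 1 (INT 2): INT 2 arrives: push (MAIN, PC=0), enter IRQ2 at PC=0 (depth now 1) [depth=1]
Event 2 (EXEC): [IRQ2] PC=0: INC 4 -> ACC=4 [depth=1]
Event 3 (INT 1): INT 1 arrives: push (IRQ2, PC=1), enter IRQ1 at PC=0 (depth now 2) [depth=2]
Event 4 (EXEC): [IRQ1] PC=0: DEC 2 -> ACC=2 [depth=2]
Event 5 (EXEC): [IRQ1] PC=1: IRET -> resume IRQ2 at PC=1 (depth now 1) [depth=1]
Event 6 (EXEC): [IRQ2] PC=1: INC 4 -> ACC=6 [depth=1]
Event 7 (EXEC): [IRQ2] PC=2: DEC 2 -> ACC=4 [depth=1]
Event 8 (EXEC): [IRQ2] PC=3: IRET -> resume MAIN at PC=0 (depth now 0) [depth=0]
Event 9 (INT 0): INT 0 arrives: push (MAIN, PC=0), enter IRQ0 at PC=0 (depth now 1) [depth=1]
Event 10 (EXEC): [IRQ0] PC=0: DEC 2 -> ACC=2 [depth=1]
Event 11 (EXEC): [IRQ0] PC=1: IRET -> resume MAIN at PC=0 (depth now 0) [depth=0]
Event 12 (EXEC): [MAIN] PC=0: NOP [depth=0]
Event 13 (EXEC): [MAIN] PC=1: DEC 1 -> ACC=1 [depth=0]
Event 14 (EXEC): [MAIN] PC=2: INC 4 -> ACC=5 [depth=0]
Event 15 (EXEC): [MAIN] PC=3: INC 4 -> ACC=9 [depth=0]
Event 16 (EXEC): [MAIN] PC=4: INC 4 -> ACC=13 [depth=0]
Event 17 (EXEC): [MAIN] PC=5: INC 5 -> ACC=18 [depth=0]
Event 18 (EXEC): [MAIN] PC=6: HALT [depth=0]
Max depth observed: 2

Answer: 2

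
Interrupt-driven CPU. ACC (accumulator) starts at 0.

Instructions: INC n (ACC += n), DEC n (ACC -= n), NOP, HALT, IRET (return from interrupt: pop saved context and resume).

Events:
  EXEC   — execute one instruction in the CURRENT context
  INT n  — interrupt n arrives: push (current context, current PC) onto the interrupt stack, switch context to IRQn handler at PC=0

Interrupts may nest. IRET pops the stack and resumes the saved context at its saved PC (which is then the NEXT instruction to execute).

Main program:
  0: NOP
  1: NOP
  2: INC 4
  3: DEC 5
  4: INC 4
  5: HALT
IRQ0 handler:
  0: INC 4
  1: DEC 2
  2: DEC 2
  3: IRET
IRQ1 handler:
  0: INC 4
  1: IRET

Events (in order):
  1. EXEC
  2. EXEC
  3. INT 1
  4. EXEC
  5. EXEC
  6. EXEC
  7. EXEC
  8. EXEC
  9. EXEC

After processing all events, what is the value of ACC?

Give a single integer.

Answer: 7

Derivation:
Event 1 (EXEC): [MAIN] PC=0: NOP
Event 2 (EXEC): [MAIN] PC=1: NOP
Event 3 (INT 1): INT 1 arrives: push (MAIN, PC=2), enter IRQ1 at PC=0 (depth now 1)
Event 4 (EXEC): [IRQ1] PC=0: INC 4 -> ACC=4
Event 5 (EXEC): [IRQ1] PC=1: IRET -> resume MAIN at PC=2 (depth now 0)
Event 6 (EXEC): [MAIN] PC=2: INC 4 -> ACC=8
Event 7 (EXEC): [MAIN] PC=3: DEC 5 -> ACC=3
Event 8 (EXEC): [MAIN] PC=4: INC 4 -> ACC=7
Event 9 (EXEC): [MAIN] PC=5: HALT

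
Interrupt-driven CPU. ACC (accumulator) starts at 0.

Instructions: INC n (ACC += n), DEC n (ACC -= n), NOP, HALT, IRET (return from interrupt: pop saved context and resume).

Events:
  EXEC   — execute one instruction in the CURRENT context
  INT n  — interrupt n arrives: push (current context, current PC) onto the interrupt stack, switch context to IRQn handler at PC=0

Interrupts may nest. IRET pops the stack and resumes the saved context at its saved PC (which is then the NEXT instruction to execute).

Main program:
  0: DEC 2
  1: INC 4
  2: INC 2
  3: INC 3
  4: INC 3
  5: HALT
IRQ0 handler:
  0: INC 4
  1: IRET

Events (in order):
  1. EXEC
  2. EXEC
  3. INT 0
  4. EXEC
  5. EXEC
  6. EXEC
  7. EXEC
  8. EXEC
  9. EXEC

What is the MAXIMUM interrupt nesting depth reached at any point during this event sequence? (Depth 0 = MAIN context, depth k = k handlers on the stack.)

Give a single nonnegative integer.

Answer: 1

Derivation:
Event 1 (EXEC): [MAIN] PC=0: DEC 2 -> ACC=-2 [depth=0]
Event 2 (EXEC): [MAIN] PC=1: INC 4 -> ACC=2 [depth=0]
Event 3 (INT 0): INT 0 arrives: push (MAIN, PC=2), enter IRQ0 at PC=0 (depth now 1) [depth=1]
Event 4 (EXEC): [IRQ0] PC=0: INC 4 -> ACC=6 [depth=1]
Event 5 (EXEC): [IRQ0] PC=1: IRET -> resume MAIN at PC=2 (depth now 0) [depth=0]
Event 6 (EXEC): [MAIN] PC=2: INC 2 -> ACC=8 [depth=0]
Event 7 (EXEC): [MAIN] PC=3: INC 3 -> ACC=11 [depth=0]
Event 8 (EXEC): [MAIN] PC=4: INC 3 -> ACC=14 [depth=0]
Event 9 (EXEC): [MAIN] PC=5: HALT [depth=0]
Max depth observed: 1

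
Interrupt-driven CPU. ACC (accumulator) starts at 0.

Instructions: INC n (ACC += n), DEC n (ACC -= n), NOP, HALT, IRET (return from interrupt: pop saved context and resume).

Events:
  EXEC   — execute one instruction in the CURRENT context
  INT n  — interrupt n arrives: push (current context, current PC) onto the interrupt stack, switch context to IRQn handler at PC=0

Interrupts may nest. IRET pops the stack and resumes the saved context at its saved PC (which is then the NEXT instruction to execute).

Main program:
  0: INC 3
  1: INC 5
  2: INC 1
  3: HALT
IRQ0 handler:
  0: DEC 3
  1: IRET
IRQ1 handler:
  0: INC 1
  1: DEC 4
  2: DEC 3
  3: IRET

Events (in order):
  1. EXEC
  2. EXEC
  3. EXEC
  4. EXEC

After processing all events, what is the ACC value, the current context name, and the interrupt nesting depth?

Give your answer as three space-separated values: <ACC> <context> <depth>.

Answer: 9 MAIN 0

Derivation:
Event 1 (EXEC): [MAIN] PC=0: INC 3 -> ACC=3
Event 2 (EXEC): [MAIN] PC=1: INC 5 -> ACC=8
Event 3 (EXEC): [MAIN] PC=2: INC 1 -> ACC=9
Event 4 (EXEC): [MAIN] PC=3: HALT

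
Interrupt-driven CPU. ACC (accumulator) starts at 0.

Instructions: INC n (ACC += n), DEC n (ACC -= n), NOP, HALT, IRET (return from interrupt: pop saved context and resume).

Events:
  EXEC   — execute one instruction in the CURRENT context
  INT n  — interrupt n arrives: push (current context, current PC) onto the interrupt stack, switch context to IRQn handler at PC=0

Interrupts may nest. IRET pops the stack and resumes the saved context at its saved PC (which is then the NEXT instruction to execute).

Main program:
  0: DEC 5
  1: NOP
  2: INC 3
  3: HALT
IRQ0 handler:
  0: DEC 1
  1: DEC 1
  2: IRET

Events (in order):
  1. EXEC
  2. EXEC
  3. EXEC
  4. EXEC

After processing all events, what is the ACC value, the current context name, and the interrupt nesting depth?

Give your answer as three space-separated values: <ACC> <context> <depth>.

Answer: -2 MAIN 0

Derivation:
Event 1 (EXEC): [MAIN] PC=0: DEC 5 -> ACC=-5
Event 2 (EXEC): [MAIN] PC=1: NOP
Event 3 (EXEC): [MAIN] PC=2: INC 3 -> ACC=-2
Event 4 (EXEC): [MAIN] PC=3: HALT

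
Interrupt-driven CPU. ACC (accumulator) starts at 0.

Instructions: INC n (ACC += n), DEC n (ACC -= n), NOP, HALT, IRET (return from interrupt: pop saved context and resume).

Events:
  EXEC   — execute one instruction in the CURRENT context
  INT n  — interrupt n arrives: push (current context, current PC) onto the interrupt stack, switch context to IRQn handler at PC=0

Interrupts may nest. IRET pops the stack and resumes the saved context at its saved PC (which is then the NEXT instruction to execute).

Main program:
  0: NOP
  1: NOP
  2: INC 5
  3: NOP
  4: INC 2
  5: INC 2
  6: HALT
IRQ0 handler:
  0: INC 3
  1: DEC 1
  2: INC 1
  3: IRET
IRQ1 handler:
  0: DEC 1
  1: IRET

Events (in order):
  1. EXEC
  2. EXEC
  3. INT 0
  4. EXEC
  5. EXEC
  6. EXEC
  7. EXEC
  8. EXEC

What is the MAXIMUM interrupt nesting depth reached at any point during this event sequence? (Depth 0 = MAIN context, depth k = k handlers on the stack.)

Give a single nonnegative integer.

Event 1 (EXEC): [MAIN] PC=0: NOP [depth=0]
Event 2 (EXEC): [MAIN] PC=1: NOP [depth=0]
Event 3 (INT 0): INT 0 arrives: push (MAIN, PC=2), enter IRQ0 at PC=0 (depth now 1) [depth=1]
Event 4 (EXEC): [IRQ0] PC=0: INC 3 -> ACC=3 [depth=1]
Event 5 (EXEC): [IRQ0] PC=1: DEC 1 -> ACC=2 [depth=1]
Event 6 (EXEC): [IRQ0] PC=2: INC 1 -> ACC=3 [depth=1]
Event 7 (EXEC): [IRQ0] PC=3: IRET -> resume MAIN at PC=2 (depth now 0) [depth=0]
Event 8 (EXEC): [MAIN] PC=2: INC 5 -> ACC=8 [depth=0]
Max depth observed: 1

Answer: 1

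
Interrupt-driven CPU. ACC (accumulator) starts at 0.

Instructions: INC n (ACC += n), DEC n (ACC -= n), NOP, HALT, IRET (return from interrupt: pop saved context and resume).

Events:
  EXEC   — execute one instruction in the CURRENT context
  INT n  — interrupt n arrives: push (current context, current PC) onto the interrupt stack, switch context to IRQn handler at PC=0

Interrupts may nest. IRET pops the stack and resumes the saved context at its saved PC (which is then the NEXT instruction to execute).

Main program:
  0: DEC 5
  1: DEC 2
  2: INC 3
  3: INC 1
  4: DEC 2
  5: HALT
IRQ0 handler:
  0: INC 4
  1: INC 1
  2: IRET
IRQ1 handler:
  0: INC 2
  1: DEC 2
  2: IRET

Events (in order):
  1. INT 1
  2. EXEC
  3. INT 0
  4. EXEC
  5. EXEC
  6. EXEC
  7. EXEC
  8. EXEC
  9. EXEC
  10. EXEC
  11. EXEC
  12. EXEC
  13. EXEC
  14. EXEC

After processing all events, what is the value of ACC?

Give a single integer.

Answer: 0

Derivation:
Event 1 (INT 1): INT 1 arrives: push (MAIN, PC=0), enter IRQ1 at PC=0 (depth now 1)
Event 2 (EXEC): [IRQ1] PC=0: INC 2 -> ACC=2
Event 3 (INT 0): INT 0 arrives: push (IRQ1, PC=1), enter IRQ0 at PC=0 (depth now 2)
Event 4 (EXEC): [IRQ0] PC=0: INC 4 -> ACC=6
Event 5 (EXEC): [IRQ0] PC=1: INC 1 -> ACC=7
Event 6 (EXEC): [IRQ0] PC=2: IRET -> resume IRQ1 at PC=1 (depth now 1)
Event 7 (EXEC): [IRQ1] PC=1: DEC 2 -> ACC=5
Event 8 (EXEC): [IRQ1] PC=2: IRET -> resume MAIN at PC=0 (depth now 0)
Event 9 (EXEC): [MAIN] PC=0: DEC 5 -> ACC=0
Event 10 (EXEC): [MAIN] PC=1: DEC 2 -> ACC=-2
Event 11 (EXEC): [MAIN] PC=2: INC 3 -> ACC=1
Event 12 (EXEC): [MAIN] PC=3: INC 1 -> ACC=2
Event 13 (EXEC): [MAIN] PC=4: DEC 2 -> ACC=0
Event 14 (EXEC): [MAIN] PC=5: HALT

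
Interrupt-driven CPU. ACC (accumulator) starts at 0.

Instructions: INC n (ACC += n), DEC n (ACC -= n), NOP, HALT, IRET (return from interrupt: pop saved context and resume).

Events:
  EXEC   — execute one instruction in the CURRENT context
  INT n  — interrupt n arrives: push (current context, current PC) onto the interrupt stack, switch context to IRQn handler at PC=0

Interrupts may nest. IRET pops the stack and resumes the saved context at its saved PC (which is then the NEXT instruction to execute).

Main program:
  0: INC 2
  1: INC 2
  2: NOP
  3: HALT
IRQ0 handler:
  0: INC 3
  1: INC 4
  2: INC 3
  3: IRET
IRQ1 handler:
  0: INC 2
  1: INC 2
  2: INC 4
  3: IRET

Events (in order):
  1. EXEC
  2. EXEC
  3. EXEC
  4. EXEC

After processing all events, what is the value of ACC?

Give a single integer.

Event 1 (EXEC): [MAIN] PC=0: INC 2 -> ACC=2
Event 2 (EXEC): [MAIN] PC=1: INC 2 -> ACC=4
Event 3 (EXEC): [MAIN] PC=2: NOP
Event 4 (EXEC): [MAIN] PC=3: HALT

Answer: 4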